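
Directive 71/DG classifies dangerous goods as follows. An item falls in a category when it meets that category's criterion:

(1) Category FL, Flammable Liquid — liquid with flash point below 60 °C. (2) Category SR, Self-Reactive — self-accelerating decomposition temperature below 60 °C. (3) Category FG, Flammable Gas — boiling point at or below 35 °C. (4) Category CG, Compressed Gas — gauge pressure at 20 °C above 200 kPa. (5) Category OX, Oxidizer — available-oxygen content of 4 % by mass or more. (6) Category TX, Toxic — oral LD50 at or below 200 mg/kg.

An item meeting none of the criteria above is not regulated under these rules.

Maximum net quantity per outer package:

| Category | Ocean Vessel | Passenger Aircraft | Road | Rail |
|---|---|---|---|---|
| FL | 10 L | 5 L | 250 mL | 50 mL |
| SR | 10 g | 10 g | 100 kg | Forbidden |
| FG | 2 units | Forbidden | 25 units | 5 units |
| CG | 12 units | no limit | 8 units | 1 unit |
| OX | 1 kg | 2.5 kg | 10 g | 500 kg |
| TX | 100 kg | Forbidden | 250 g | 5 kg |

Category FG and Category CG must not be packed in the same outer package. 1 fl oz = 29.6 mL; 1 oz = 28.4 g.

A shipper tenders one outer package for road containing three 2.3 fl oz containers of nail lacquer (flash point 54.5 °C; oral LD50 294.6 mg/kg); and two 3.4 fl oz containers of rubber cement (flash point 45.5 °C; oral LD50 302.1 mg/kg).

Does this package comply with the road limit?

With flash point 54.5 °C (< 60 °C), the nail lacquer falls in Category FL.
With flash point 45.5 °C (< 60 °C), the rubber cement falls in Category FL.
Total Category FL: (three 2.3 fl oz containers = 204.24 mL) + (two 3.4 fl oz containers = 201.28 mL) = 405.52 mL.
405.52 mL exceeds the road limit of 250 mL for Category FL.

No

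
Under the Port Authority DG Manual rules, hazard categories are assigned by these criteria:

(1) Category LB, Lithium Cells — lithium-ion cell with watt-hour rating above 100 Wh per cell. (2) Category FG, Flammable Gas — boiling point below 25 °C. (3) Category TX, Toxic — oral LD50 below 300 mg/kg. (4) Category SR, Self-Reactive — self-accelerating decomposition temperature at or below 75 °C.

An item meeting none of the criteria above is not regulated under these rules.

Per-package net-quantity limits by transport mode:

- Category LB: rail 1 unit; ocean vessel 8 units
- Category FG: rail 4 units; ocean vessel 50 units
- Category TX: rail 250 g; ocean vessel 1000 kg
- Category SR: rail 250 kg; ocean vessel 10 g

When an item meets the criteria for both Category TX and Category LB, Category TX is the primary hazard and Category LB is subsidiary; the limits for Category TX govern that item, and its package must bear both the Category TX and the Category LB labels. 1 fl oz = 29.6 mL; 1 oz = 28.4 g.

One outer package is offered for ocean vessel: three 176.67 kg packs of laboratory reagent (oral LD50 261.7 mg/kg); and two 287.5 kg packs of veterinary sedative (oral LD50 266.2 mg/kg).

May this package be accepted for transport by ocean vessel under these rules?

With oral LD50 261.7 mg/kg (< 300 mg/kg), the laboratory reagent falls in Category TX.
Oral LD50 266.2 mg/kg meets the Category TX criterion (Toxic), so the veterinary sedative is Category TX.
Total Category TX: (three 176.67 kg packs = 530.01 kg) + (two 287.5 kg packs = 575 kg) = 1105.01 kg.
1105.01 kg > 1000 kg (ocean vessel limit, Category TX) — over the limit.

No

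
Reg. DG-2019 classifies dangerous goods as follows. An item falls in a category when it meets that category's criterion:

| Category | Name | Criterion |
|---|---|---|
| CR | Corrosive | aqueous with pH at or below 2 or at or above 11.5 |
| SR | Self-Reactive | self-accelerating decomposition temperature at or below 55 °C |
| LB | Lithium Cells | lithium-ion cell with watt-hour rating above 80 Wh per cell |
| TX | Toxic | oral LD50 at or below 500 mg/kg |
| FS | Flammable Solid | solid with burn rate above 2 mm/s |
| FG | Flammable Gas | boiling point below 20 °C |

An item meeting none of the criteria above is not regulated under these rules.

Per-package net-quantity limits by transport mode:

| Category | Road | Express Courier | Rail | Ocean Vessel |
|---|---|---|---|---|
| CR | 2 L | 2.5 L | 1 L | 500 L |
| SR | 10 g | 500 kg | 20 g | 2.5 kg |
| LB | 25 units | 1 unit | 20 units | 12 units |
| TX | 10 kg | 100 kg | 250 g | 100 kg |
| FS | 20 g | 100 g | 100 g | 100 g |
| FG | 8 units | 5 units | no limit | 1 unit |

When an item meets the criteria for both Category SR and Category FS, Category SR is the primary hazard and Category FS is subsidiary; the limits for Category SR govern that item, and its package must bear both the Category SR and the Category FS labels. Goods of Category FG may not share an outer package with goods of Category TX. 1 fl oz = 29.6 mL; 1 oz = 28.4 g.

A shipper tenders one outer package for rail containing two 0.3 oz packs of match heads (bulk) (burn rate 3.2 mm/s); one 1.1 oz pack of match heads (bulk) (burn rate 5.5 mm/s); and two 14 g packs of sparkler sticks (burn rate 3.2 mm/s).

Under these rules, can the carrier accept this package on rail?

Yes

Burn rate 3.2 mm/s meets the Category FS criterion (Flammable Solid), so the match heads (bulk) are Category FS.
With burn rate 5.5 mm/s (> 2 mm/s), the match heads (bulk) fall in Category FS.
With burn rate 3.2 mm/s (> 2 mm/s), the sparkler sticks fall in Category FS.
Total Category FS: (two 0.3 oz packs = 17.04 g) + (one 1.1 oz pack = 31.24 g) + (two 14 g packs = 28 g) = 76.28 g.
That is within the Category FS rail limit of 100 g.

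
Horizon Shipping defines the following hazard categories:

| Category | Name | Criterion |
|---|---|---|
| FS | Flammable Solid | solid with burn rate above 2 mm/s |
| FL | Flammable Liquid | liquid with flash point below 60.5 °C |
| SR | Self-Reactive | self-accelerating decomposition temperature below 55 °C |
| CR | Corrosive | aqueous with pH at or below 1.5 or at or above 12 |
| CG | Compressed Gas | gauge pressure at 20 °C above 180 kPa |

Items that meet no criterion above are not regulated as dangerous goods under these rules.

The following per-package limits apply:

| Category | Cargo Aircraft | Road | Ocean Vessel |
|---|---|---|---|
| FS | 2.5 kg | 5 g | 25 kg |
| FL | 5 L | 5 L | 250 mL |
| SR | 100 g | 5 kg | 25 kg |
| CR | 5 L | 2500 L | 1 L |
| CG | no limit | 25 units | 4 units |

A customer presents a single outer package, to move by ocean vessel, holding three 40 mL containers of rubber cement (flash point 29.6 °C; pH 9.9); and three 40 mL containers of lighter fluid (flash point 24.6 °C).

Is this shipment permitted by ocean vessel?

Yes

Rubber cement: flash point 29.6 °C < 60.5 °C → Category FL (Flammable Liquid).
The lighter fluid has flash point 24.6 °C, which is < 60.5 °C, so it is Category FL (Flammable Liquid).
Total Category FL: (three 40 mL containers = 120 mL) + (three 40 mL containers = 120 mL) = 240 mL.
That is within the Category FL ocean vessel limit of 250 mL.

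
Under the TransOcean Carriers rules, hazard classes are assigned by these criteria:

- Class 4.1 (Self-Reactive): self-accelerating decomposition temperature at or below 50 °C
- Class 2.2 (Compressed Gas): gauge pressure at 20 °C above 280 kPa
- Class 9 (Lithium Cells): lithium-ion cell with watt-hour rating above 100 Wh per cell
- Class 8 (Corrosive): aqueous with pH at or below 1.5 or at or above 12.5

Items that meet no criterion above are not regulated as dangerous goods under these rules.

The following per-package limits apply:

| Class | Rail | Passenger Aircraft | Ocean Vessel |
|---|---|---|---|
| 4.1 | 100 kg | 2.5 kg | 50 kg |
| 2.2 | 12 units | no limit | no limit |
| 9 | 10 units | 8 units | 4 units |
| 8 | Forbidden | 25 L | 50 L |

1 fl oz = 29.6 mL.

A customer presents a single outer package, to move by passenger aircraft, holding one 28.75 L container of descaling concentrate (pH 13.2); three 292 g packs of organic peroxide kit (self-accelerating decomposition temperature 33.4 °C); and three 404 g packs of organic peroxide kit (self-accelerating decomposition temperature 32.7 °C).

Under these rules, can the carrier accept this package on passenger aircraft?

No

With pH 13.2 (≥ 12.5), the descaling concentrate falls in Class 8.
With self-accelerating decomposition temperature 33.4 °C (≤ 50 °C), the organic peroxide kit falls in Class 4.1.
Self-accelerating decomposition temperature 32.7 °C meets the Class 4.1 criterion (Self-Reactive), so the organic peroxide kit is Class 4.1.
Total Class 4.1: (three 292 g packs = 876 g) + (three 404 g packs = 1.212 kg) = 2.088 kg.
2.088 kg is within the passenger aircraft limit of 2.5 kg for Class 4.1.
Class 8 quantity: 28.75 L.
28.75 L exceeds the passenger aircraft limit of 25 L for Class 8.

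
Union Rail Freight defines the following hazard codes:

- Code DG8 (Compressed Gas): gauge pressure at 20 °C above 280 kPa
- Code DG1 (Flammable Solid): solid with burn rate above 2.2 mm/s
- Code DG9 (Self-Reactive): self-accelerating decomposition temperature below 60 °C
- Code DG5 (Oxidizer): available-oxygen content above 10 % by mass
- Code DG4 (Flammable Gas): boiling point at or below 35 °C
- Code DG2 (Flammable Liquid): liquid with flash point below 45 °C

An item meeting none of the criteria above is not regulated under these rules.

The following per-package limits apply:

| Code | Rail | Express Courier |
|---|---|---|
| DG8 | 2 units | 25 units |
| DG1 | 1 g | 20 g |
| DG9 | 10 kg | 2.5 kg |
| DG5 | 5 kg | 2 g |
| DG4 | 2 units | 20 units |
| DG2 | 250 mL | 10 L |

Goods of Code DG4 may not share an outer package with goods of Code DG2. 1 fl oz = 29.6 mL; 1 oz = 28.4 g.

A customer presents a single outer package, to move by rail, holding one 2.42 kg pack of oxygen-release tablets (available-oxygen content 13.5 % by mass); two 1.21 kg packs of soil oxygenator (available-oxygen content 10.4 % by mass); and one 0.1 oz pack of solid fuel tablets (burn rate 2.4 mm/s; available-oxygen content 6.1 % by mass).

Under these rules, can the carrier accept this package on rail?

No

Oxygen-release tablets: available-oxygen content 13.5 % by mass > 10 % by mass → Code DG5 (Oxidizer).
With available-oxygen content 10.4 % by mass (> 10 % by mass), the soil oxygenator falls in Code DG5.
Burn rate 2.4 mm/s meets the Code DG1 criterion (Flammable Solid), so the solid fuel tablets are Code DG1.
Total Code DG5: 2.42 kg + (two 1.21 kg packs = 2.42 kg) = 4.84 kg.
4.84 kg is within the rail limit of 5 kg for Code DG5.
Code DG1 quantity: one 0.1 oz pack = 2.84 g.
2.84 g > 1 g (rail limit, Code DG1) — over the limit.
The segregation rule (Code DG4 with Code DG2) does not apply to Code DG5 with Code DG1.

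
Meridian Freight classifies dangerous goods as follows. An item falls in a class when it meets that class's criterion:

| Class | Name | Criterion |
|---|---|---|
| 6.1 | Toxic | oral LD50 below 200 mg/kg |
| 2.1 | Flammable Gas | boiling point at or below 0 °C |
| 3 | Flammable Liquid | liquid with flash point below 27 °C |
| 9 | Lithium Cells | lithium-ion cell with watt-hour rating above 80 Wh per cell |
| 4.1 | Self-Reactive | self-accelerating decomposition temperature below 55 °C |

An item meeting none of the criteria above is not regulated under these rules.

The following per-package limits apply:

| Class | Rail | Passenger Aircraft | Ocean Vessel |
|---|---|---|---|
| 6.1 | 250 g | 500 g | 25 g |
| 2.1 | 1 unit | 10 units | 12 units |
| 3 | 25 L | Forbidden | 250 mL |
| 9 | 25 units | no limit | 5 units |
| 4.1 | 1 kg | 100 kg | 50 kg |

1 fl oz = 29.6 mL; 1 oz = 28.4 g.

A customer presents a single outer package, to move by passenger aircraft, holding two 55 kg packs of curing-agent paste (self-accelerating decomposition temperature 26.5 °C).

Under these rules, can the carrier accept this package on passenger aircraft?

Self-accelerating decomposition temperature 26.5 °C meets the Class 4.1 criterion (Self-Reactive), so the curing-agent paste is Class 4.1.
Class 4.1 quantity: two 55 kg packs = 110 kg.
110 kg > 100 kg (passenger aircraft limit, Class 4.1) — over the limit.

No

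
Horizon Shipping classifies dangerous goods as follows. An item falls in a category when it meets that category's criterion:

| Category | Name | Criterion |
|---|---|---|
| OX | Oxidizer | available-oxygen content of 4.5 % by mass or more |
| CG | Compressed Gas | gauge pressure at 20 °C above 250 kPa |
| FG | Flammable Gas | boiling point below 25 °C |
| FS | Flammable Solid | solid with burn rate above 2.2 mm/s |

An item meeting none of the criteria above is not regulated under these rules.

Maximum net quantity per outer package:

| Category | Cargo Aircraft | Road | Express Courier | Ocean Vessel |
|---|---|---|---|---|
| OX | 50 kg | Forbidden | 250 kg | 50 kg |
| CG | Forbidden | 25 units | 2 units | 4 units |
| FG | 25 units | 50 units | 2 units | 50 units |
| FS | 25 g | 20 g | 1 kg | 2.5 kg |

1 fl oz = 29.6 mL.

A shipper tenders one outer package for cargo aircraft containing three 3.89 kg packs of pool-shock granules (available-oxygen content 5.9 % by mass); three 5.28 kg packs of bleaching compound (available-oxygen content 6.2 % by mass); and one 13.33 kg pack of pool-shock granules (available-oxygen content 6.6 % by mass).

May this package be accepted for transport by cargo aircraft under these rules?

Yes

Available-oxygen content 5.9 % by mass meets the Category OX criterion (Oxidizer), so the pool-shock granules are Category OX.
The bleaching compound has available-oxygen content 6.2 % by mass, which is ≥ 4.5 % by mass, so it is Category OX (Oxidizer).
Available-oxygen content 6.6 % by mass meets the Category OX criterion (Oxidizer), so the pool-shock granules are Category OX.
Category OX net quantity: (three 3.89 kg packs = 11.67 kg) + (three 5.28 kg packs = 15.84 kg) + 13.33 kg = 40.84 kg.
That is within the Category OX cargo aircraft limit of 50 kg.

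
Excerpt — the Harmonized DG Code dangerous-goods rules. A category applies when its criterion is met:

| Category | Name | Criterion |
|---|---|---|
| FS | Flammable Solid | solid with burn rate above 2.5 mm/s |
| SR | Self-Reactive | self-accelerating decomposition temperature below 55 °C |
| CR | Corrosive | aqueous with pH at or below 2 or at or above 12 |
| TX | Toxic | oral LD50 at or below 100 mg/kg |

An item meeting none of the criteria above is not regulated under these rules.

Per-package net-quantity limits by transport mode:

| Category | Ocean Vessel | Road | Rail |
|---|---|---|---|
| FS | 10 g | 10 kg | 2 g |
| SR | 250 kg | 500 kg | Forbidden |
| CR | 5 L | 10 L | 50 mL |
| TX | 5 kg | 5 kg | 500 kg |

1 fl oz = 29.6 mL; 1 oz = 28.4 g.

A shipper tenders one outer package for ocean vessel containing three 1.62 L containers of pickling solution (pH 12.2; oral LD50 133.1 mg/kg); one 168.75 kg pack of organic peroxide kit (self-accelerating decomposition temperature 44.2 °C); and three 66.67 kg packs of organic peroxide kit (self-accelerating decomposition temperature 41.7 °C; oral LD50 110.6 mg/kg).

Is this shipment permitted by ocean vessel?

Pickling solution: pH 12.2 ≥ 12 → Category CR (Corrosive).
With self-accelerating decomposition temperature 44.2 °C (< 55 °C), the organic peroxide kit falls in Category SR.
With self-accelerating decomposition temperature 41.7 °C (< 55 °C), the organic peroxide kit falls in Category SR.
Total Category SR: 168.75 kg + (three 66.67 kg packs = 200.01 kg) = 368.76 kg.
368.76 kg exceeds the ocean vessel limit of 250 kg for Category SR.
Category CR quantity: three 1.62 L containers = 4.86 L.
That is within the Category CR ocean vessel limit of 5 L.

No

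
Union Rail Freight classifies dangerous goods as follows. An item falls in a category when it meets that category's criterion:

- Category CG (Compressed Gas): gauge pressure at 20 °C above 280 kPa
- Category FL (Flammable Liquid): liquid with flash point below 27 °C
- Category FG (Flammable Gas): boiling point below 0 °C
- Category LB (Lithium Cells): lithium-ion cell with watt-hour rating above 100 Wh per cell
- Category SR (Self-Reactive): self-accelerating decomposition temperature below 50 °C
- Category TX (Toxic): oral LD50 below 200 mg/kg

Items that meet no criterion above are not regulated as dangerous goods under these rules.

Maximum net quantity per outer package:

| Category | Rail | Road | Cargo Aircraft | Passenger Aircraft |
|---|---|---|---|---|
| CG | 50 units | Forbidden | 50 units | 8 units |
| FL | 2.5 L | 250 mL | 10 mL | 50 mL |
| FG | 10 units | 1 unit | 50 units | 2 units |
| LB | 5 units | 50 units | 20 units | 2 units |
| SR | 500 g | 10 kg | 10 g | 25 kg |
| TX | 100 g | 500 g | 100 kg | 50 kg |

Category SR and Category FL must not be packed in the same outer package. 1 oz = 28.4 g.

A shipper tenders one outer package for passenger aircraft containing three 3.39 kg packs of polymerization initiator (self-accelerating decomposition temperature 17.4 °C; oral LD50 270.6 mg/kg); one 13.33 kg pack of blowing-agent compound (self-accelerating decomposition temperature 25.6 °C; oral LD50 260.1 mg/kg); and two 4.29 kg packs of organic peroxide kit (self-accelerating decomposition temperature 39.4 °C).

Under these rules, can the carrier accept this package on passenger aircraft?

No

The polymerization initiator has self-accelerating decomposition temperature 17.4 °C, which is < 50 °C, so it is Category SR (Self-Reactive).
The blowing-agent compound has self-accelerating decomposition temperature 25.6 °C, which is < 50 °C, so it is Category SR (Self-Reactive).
Organic peroxide kit: self-accelerating decomposition temperature 39.4 °C < 50 °C → Category SR (Self-Reactive).
Category SR net quantity: (three 3.39 kg packs = 10.17 kg) + 13.33 kg + (two 4.29 kg packs = 8.58 kg) = 32.08 kg.
32.08 kg > 25 kg (passenger aircraft limit, Category SR) — over the limit.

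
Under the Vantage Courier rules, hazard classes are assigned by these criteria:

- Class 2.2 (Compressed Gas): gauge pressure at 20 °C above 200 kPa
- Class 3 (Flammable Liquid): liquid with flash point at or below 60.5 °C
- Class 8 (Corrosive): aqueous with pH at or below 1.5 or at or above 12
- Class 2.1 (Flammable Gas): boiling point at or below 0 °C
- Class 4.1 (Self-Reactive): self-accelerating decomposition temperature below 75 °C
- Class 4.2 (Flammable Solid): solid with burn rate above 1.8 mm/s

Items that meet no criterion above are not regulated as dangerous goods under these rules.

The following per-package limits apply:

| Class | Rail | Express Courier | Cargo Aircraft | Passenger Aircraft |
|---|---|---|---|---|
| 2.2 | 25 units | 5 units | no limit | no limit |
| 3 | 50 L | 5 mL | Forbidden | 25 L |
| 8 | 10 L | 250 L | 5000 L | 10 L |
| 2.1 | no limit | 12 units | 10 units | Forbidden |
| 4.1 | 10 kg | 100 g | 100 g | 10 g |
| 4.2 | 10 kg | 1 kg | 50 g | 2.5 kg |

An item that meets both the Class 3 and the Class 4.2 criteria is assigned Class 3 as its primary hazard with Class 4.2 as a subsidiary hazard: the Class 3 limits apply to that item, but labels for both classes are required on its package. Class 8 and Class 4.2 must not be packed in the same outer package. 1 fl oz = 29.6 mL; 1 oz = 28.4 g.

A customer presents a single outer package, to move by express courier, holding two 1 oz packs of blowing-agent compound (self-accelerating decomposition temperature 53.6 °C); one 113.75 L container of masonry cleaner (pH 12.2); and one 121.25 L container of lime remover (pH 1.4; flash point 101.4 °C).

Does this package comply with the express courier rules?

The blowing-agent compound has self-accelerating decomposition temperature 53.6 °C, which is < 75 °C, so it is Class 4.1 (Self-Reactive).
With pH 12.2 (≥ 12), the masonry cleaner falls in Class 8.
With pH 1.4 (≤ 1.5), the lime remover falls in Class 8.
Class 8 net quantity: 113.75 L + 121.25 L = 235 L.
That is within the Class 8 express courier limit of 250 L.
Class 4.1 quantity: two 1 oz packs = 56.8 g.
That is within the Class 4.1 express courier limit of 100 g.
The segregation rule (Class 8 with Class 4.2) does not apply to Class 8 with Class 4.1.
Every hazard class is within its express courier limit and no segregation rule is violated.

Yes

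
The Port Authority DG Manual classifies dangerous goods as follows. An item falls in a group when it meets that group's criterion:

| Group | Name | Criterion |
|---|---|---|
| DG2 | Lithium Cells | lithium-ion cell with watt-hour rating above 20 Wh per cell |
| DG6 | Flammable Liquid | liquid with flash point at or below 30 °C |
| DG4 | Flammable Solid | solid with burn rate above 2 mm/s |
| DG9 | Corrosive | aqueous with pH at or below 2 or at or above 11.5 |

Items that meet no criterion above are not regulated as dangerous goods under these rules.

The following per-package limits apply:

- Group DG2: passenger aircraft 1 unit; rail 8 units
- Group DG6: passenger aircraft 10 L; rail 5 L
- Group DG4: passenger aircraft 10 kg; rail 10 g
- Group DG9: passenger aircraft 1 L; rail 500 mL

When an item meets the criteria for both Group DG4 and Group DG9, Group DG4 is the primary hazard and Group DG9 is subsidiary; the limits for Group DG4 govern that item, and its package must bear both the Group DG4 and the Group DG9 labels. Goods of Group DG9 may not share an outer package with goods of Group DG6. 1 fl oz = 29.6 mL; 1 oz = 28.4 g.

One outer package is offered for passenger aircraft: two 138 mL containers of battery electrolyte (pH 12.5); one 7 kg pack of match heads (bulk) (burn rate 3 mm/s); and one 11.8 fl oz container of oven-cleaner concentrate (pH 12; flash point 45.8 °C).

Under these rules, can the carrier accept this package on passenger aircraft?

Yes

Battery electrolyte: pH 12.5 ≥ 11.5 → Group DG9 (Corrosive).
With burn rate 3 mm/s (> 2 mm/s), the match heads (bulk) fall in Group DG4.
pH 12 meets the Group DG9 criterion (Corrosive), so the oven-cleaner concentrate is Group DG9.
Group DG9 net quantity: (two 138 mL containers = 276 mL) + (one 11.8 fl oz container = 349.28 mL) = 625.28 mL.
625.28 mL ≤ 1 L (passenger aircraft limit, Group DG9) — within limit.
Group DG4 quantity: 7 kg.
That is within the Group DG4 passenger aircraft limit of 10 kg.
The segregation rule (Group DG9 with Group DG6) does not apply to Group DG9 with Group DG4.
Every hazard group is within its passenger aircraft limit and no segregation rule is violated.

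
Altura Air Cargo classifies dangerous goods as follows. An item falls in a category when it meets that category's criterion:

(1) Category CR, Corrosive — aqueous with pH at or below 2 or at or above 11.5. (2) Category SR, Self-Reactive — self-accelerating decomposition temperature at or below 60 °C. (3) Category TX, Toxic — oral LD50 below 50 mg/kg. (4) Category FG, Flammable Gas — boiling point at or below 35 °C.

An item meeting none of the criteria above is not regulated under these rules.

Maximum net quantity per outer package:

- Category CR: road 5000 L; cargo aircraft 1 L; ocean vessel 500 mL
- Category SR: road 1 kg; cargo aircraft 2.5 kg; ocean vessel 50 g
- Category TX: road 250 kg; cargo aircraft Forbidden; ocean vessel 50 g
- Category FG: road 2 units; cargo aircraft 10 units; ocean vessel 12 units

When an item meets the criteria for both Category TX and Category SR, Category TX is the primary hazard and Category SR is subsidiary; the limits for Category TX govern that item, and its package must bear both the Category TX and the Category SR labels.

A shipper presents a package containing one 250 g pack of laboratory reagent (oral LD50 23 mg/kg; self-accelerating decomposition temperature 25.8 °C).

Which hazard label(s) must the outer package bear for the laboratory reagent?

Oral LD50 23 mg/kg meets the Category TX criterion (Toxic), so the laboratory reagent is Category TX.
Self-accelerating decomposition temperature 25.8 °C meets the Category SR criterion (Self-Reactive), so the laboratory reagent is Category SR.
By the precedence rule Category TX is primary and Category SR is subsidiary, and that rule requires both labels on the package.

Category SR and TX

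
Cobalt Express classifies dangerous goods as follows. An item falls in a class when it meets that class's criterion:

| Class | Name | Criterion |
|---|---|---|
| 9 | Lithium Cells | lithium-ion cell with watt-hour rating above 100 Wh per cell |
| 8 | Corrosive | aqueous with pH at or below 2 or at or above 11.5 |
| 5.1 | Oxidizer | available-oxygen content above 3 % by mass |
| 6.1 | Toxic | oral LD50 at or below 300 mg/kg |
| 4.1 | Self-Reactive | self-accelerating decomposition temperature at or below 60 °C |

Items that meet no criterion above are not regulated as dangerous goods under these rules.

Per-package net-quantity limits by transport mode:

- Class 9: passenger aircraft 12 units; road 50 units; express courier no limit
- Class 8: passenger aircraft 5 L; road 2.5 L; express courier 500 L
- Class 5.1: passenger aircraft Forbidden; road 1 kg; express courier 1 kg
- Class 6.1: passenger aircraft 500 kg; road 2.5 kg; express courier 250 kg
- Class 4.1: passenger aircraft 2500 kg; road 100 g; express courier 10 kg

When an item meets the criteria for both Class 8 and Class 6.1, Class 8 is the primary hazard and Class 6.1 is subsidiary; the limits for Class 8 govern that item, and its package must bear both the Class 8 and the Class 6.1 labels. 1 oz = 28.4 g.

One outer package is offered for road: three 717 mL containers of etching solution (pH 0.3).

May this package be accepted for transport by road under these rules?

With pH 0.3 (≤ 2), the etching solution falls in Class 8.
Class 8 quantity: three 717 mL containers = 2.151 L.
That is within the Class 8 road limit of 2.5 L.

Yes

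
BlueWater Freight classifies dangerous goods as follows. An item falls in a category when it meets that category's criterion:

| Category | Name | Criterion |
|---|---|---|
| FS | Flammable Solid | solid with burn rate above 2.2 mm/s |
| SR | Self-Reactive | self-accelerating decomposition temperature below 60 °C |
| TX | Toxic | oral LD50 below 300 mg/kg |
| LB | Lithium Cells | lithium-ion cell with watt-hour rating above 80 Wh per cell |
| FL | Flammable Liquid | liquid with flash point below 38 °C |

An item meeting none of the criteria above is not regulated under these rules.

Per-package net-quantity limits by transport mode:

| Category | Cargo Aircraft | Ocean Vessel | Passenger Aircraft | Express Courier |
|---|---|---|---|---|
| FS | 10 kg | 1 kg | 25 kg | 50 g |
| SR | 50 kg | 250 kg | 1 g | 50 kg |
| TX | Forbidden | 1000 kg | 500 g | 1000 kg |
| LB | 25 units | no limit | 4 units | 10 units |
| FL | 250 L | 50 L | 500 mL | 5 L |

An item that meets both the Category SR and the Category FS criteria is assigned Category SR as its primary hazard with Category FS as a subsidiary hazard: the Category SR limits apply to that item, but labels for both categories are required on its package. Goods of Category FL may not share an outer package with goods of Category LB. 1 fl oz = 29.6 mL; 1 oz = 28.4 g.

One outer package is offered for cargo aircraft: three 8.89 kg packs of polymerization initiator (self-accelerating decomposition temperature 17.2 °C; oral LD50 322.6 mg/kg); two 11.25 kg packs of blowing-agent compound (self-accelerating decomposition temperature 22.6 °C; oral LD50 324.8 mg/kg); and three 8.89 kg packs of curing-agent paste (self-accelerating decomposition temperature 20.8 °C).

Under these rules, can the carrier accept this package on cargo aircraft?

No

Self-accelerating decomposition temperature 17.2 °C meets the Category SR criterion (Self-Reactive), so the polymerization initiator is Category SR.
Blowing-agent compound: self-accelerating decomposition temperature 22.6 °C < 60 °C → Category SR (Self-Reactive).
Self-accelerating decomposition temperature 20.8 °C meets the Category SR criterion (Self-Reactive), so the curing-agent paste is Category SR.
Total Category SR: (three 8.89 kg packs = 26.67 kg) + (two 11.25 kg packs = 22.5 kg) + (three 8.89 kg packs = 26.67 kg) = 75.84 kg.
That exceeds the Category SR cargo aircraft limit of 50 kg.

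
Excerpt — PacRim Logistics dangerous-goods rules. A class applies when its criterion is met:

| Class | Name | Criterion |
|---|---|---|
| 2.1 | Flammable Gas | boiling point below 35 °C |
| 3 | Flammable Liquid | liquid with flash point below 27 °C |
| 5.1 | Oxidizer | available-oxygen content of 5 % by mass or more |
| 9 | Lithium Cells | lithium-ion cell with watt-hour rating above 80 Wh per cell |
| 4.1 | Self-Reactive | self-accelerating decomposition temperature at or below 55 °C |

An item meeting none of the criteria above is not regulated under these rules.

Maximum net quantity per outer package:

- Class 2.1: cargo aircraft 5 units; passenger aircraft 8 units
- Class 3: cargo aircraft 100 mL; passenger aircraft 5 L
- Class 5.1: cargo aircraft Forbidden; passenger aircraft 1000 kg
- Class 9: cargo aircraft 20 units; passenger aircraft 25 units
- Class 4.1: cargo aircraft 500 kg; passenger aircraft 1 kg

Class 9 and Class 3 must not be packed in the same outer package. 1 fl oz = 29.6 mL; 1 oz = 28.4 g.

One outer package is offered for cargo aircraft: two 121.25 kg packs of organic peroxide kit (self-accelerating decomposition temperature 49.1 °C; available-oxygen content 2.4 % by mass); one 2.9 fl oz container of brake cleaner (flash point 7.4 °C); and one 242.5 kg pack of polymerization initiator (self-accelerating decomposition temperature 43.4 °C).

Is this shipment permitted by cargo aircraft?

Organic peroxide kit: self-accelerating decomposition temperature 49.1 °C ≤ 55 °C → Class 4.1 (Self-Reactive).
The brake cleaner has flash point 7.4 °C, which is < 27 °C, so it is Class 3 (Flammable Liquid).
Polymerization initiator: self-accelerating decomposition temperature 43.4 °C ≤ 55 °C → Class 4.1 (Self-Reactive).
Class 4.1 net quantity: (two 121.25 kg packs = 242.5 kg) + 242.5 kg = 485 kg.
485 kg is within the cargo aircraft limit of 500 kg for Class 4.1.
Class 3 quantity: one 2.9 fl oz container = 85.84 mL.
85.84 mL ≤ 100 mL (cargo aircraft limit, Class 3) — within limit.
The segregation rule (Class 9 with Class 3) does not apply to Class 4.1 with Class 3.
Every hazard class is within its cargo aircraft limit and no segregation rule is violated.

Yes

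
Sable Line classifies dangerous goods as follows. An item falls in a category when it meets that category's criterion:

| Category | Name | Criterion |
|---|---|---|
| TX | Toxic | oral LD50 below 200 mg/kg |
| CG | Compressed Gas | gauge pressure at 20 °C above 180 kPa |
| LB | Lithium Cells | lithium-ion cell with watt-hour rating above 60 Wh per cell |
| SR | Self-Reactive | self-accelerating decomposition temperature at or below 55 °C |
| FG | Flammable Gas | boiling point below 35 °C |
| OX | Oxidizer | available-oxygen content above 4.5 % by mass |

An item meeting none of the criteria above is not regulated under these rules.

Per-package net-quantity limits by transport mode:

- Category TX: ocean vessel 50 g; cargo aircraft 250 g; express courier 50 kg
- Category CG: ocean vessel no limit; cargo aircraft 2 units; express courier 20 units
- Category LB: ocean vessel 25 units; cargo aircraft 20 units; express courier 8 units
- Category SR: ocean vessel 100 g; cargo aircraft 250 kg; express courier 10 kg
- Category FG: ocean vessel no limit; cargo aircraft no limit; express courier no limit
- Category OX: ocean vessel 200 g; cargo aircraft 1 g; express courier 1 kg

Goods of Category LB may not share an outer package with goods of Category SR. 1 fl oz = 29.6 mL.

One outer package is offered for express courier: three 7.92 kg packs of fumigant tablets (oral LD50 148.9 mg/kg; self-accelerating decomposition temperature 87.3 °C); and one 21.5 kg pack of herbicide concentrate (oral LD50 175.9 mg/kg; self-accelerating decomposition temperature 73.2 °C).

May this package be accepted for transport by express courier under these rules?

The fumigant tablets have oral LD50 148.9 mg/kg, which is < 200 mg/kg, so they are Category TX (Toxic).
With oral LD50 175.9 mg/kg (< 200 mg/kg), the herbicide concentrate falls in Category TX.
Category TX net quantity: (three 7.92 kg packs = 23.76 kg) + 21.5 kg = 45.26 kg.
45.26 kg ≤ 50 kg (express courier limit, Category TX) — within limit.

Yes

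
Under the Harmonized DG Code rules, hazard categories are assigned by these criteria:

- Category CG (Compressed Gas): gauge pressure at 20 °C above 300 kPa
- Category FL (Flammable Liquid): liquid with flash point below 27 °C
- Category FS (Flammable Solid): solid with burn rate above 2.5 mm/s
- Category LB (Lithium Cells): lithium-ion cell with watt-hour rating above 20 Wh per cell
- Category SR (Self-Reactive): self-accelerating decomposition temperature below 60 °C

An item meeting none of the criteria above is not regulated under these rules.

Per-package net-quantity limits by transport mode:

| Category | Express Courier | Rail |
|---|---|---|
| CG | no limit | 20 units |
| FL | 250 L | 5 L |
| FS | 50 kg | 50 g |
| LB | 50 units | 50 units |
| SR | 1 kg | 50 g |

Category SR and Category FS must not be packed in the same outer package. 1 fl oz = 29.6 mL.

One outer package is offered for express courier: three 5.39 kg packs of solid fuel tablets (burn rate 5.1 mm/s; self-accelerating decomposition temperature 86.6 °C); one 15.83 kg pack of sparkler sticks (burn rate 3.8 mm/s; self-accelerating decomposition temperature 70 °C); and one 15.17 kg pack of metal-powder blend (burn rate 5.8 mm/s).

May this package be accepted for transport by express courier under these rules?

Burn rate 5.1 mm/s meets the Category FS criterion (Flammable Solid), so the solid fuel tablets are Category FS.
With burn rate 3.8 mm/s (> 2.5 mm/s), the sparkler sticks fall in Category FS.
With burn rate 5.8 mm/s (> 2.5 mm/s), the metal-powder blend falls in Category FS.
Category FS net quantity: (three 5.39 kg packs = 16.17 kg) + 15.83 kg + 15.17 kg = 47.17 kg.
That is within the Category FS express courier limit of 50 kg.

Yes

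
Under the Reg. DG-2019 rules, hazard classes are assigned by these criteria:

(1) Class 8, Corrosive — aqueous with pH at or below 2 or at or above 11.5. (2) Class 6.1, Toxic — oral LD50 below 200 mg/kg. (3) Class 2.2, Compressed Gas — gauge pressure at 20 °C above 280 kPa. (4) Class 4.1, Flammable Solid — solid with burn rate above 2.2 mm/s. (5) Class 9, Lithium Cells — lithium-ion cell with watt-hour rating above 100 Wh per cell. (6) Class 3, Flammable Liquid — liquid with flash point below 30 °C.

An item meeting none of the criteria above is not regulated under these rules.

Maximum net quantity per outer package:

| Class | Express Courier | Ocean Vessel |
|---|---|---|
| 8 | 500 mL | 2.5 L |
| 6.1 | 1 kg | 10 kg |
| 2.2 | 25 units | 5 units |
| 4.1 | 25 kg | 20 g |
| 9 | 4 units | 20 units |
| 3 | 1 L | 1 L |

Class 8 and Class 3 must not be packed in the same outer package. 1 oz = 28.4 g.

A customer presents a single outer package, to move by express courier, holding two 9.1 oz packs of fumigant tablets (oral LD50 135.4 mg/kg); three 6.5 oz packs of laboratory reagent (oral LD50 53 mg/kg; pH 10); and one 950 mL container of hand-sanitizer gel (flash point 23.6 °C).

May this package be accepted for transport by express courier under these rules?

No

Oral LD50 135.4 mg/kg meets the Class 6.1 criterion (Toxic), so the fumigant tablets are Class 6.1.
With oral LD50 53 mg/kg (< 200 mg/kg), the laboratory reagent falls in Class 6.1.
Flash point 23.6 °C meets the Class 3 criterion (Flammable Liquid), so the hand-sanitizer gel is Class 3.
Class 3 quantity: 950 mL.
950 mL ≤ 1 L (express courier limit, Class 3) — within limit.
Total Class 6.1: (two 9.1 oz packs = 516.88 g) + (three 6.5 oz packs = 553.8 g) = 1070.68 g.
That exceeds the Class 6.1 express courier limit of 1 kg.
The segregation rule (Class 8 with Class 3) does not apply to Class 3 with Class 6.1.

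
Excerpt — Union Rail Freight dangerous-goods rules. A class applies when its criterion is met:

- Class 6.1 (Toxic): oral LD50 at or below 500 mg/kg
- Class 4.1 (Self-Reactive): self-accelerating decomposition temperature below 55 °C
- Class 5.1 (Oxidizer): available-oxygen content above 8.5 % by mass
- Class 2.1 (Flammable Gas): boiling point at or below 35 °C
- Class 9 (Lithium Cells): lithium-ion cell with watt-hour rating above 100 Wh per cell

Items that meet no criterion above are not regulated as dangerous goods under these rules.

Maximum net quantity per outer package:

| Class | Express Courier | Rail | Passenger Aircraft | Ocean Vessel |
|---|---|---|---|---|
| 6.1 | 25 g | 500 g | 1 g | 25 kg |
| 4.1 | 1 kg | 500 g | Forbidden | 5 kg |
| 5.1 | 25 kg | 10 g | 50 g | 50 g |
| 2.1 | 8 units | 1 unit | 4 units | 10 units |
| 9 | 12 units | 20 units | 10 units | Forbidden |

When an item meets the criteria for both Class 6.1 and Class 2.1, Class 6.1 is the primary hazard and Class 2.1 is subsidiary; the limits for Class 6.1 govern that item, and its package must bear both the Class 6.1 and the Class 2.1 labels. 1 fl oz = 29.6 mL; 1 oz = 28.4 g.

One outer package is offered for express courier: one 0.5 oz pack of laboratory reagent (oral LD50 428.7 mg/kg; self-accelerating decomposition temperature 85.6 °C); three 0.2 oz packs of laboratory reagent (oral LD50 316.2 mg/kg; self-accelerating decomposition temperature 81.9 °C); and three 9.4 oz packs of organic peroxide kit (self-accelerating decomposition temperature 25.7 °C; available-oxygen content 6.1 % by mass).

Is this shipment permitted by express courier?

Oral LD50 428.7 mg/kg meets the Class 6.1 criterion (Toxic), so the laboratory reagent is Class 6.1.
With oral LD50 316.2 mg/kg (≤ 500 mg/kg), the laboratory reagent falls in Class 6.1.
The organic peroxide kit has self-accelerating decomposition temperature 25.7 °C, which is < 55 °C, so it is Class 4.1 (Self-Reactive).
Total Class 6.1: (one 0.5 oz pack = 14.2 g) + (three 0.2 oz packs = 17.04 g) = 31.24 g.
31.24 g > 25 g (express courier limit, Class 6.1) — over the limit.
Class 4.1 quantity: three 9.4 oz packs = 800.88 g.
That is within the Class 4.1 express courier limit of 1 kg.

No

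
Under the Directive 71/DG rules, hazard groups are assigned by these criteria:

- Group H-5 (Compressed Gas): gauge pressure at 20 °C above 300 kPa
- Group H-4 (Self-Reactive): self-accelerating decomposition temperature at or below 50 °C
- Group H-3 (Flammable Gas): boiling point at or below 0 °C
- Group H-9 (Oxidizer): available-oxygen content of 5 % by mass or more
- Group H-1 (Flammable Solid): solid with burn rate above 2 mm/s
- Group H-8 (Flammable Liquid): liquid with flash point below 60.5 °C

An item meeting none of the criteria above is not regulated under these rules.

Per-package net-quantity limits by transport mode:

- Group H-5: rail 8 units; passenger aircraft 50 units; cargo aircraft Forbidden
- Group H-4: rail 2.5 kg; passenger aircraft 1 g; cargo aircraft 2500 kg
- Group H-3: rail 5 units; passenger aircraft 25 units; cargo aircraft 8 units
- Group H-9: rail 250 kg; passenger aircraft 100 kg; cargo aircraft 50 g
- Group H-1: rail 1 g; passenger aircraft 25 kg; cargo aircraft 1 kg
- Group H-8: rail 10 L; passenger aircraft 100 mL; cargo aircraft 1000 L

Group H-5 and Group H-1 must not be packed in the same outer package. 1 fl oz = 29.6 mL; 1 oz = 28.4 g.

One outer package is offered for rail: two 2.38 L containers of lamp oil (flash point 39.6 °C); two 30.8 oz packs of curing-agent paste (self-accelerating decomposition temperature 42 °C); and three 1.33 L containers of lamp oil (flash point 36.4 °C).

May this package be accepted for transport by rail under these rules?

Lamp oil: flash point 39.6 °C < 60.5 °C → Group H-8 (Flammable Liquid).
With self-accelerating decomposition temperature 42 °C (≤ 50 °C), the curing-agent paste falls in Group H-4.
With flash point 36.4 °C (< 60.5 °C), the lamp oil falls in Group H-8.
Total Group H-8: (two 2.38 L containers = 4.76 L) + (three 1.33 L containers = 3.99 L) = 8.75 L.
That is within the Group H-8 rail limit of 10 L.
Group H-4 quantity: two 30.8 oz packs = 1749.44 g.
1749.44 g ≤ 2.5 kg (rail limit, Group H-4) — within limit.
The segregation rule (Group H-5 with Group H-1) does not apply to Group H-8 with Group H-4.
Every hazard group is within its rail limit and no segregation rule is violated.

Yes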